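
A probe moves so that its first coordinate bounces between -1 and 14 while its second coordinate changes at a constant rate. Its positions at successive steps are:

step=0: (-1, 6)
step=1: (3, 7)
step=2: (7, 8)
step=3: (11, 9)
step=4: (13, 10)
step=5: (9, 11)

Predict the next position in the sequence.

(5, 12)

The first coordinate travels 4 per step and bounces off the walls at -1 and 14.
  step 6: 9 → 5
The second coordinate changes by +1 each step: at step 6 it is 12.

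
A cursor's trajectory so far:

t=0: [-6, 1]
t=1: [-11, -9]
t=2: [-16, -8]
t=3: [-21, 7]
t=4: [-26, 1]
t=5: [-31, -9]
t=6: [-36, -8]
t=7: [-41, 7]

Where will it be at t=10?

[-56, -8]

The first coordinate changes by -5 each step, so at step 10 it is -6 + 10·(-5) = -56.
The second coordinate repeats the cycle [1, -9, -8, 7] with period 4; step 10 mod 4 = 2, giving -8.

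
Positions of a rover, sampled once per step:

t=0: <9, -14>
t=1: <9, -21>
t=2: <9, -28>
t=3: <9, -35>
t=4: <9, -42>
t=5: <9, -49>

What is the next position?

<9, -56>

Each step adds <+0, -7> to the position.
step 6: <9, -49> + <+0, -7> → <9, -56>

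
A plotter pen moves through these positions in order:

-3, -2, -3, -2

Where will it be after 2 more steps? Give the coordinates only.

-2

The jumps are +1, -1, +1 — a geometric progression with ratio -1.
step 4: -2 − 1 → -3
step 5: -3 + 1 → -2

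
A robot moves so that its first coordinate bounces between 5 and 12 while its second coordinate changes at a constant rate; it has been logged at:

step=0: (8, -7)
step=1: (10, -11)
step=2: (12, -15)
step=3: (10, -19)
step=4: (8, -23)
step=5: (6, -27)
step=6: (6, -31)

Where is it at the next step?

The first coordinate travels 2 per step and bounces off the walls at 5 and 12.
  step 7: 6 → 8
The second coordinate changes by -4 each step: at step 7 it is -35.

(8, -35)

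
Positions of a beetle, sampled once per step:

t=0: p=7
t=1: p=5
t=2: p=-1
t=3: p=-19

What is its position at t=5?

Step-to-step displacements: -2, -6, -18; each is 3× the previous.
step 4: -19 − 54 → p=-73
step 5: -73 − 162 → p=-235

p=-235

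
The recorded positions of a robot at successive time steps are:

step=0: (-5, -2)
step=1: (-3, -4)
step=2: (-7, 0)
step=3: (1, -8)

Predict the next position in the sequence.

(-15, 8)

Consecutive displacements (+2, -2), (-4, +4), (+8, -8) scale by a factor of -2 each step.
step 4: (1, -8) + (-16, +16) → (-15, 8)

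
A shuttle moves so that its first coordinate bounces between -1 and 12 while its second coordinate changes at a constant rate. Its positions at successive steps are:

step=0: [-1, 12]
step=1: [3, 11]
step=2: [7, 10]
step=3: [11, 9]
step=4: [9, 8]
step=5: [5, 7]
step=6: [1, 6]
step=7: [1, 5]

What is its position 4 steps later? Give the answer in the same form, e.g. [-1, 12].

[7, 1]

The first coordinate reflects between -1 and 12, moving 4 per step.
  step 8: 1 → 5
  step 9: 5 → 9
  step 10: 9 → 11
  step 11: 11 → 7
The second coordinate changes by -1 each step: at step 11 it is 1.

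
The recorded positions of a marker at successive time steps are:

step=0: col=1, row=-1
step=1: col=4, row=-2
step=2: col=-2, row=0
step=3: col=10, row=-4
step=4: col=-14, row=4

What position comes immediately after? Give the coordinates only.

col=34, row=-12

The jumps are (+3,-1), (-6,+2), (+12,-4), (-24,+8) — a geometric progression with ratio -2.
step 5: col=-14, row=4 + (+48,-16) → col=34, row=-12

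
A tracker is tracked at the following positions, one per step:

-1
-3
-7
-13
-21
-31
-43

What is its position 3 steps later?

Taking differences between consecutive positions: -2, -4, -6, -8, -10, -12. These grow by -2 each step.
step 7: -43 − 14 → -57
step 8: -57 − 16 → -73
step 9: -73 − 18 → -91

-91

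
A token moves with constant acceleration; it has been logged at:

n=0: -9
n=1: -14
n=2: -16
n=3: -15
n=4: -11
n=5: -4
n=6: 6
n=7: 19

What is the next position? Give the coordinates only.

35

Successive displacements: -5, -2, +1, +4, +7, +10, +13 — each changes by +3.
step 8: 19 + 16 → 35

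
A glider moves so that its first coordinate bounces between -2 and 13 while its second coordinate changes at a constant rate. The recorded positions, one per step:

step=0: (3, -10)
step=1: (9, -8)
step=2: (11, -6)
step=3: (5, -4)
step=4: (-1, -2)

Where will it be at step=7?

The first coordinate reflects between -2 and 13, moving 6 per step.
  step 5: -1 → 3
  step 6: 3 → 9
  step 7: 9 → 11
The second coordinate changes by +2 each step: at step 7 it is 4.

(11, 4)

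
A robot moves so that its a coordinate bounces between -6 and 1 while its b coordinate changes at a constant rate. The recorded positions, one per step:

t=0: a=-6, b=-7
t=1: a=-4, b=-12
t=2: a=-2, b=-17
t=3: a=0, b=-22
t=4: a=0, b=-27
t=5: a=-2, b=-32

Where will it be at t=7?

The a coordinate reflects between -6 and 1, moving 2 per step.
  step 6: -2 → -4
  step 7: -4 → -6
The b coordinate changes by -5 each step: at step 7 it is -42.

a=-6, b=-42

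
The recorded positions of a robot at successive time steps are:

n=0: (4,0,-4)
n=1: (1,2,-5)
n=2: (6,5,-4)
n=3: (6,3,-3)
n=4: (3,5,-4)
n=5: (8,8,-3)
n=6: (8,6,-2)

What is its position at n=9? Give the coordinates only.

(10,9,-1)

Step-to-step displacements: (-3,+2,-1), (+5,+3,+1), (+0,-2,+1), (-3,+2,-1), (+5,+3,+1), (+0,-2,+1) — a repeating cycle of length 3.
step 7: apply (-3,+2,-1) → (5,8,-3)
step 8: apply (+5,+3,+1) → (10,11,-2)
step 9: apply (+0,-2,+1) → (10,9,-1)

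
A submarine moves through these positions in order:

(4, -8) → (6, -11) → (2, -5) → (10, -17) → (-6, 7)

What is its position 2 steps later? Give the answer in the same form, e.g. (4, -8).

Step-to-step displacements: (+2, -3), (-4, +6), (+8, -12), (-16, +24); each is -2× the previous.
step 5: (-6, 7) + (+32, -48) → (26, -41)
step 6: (26, -41) + (-64, +96) → (-38, 55)

(-38, 55)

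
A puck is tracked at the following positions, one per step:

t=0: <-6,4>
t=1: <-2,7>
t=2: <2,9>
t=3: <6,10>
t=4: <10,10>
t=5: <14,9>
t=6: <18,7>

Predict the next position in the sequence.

<22,4>

Successive displacements: <+4,+3>, <+4,+2>, <+4,+1>, <+4,+0>, <+4,-1>, <+4,-2> — each changes by <+0,-1>.
step 7: <18,7> + <+4,-3> → <22,4>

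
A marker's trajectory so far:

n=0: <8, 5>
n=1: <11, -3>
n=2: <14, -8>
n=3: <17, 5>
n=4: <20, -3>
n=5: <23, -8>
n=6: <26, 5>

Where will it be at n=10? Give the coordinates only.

First: linear, +3 per step → 38 at step 10.
Second: cycles through 5, -3, -8 every 3 steps. Step 10 lands at position 1 of the cycle → -3.

<38, -3>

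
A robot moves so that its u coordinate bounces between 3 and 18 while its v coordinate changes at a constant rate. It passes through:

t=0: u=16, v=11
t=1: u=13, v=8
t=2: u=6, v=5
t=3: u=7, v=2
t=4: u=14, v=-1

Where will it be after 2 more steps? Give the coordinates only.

u=8, v=-7

The u coordinate reflects between 3 and 18, moving 7 per step.
  step 5: 14 → 15
  step 6: 15 → 8
The v coordinate changes by -3 each step: at step 6 it is -7.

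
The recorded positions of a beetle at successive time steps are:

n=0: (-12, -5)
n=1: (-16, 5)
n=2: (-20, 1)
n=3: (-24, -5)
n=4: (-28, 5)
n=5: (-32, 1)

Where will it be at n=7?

(-40, 5)

The first coordinate changes by -4 each step, so at step 7 it is -12 + 7·(-4) = -40.
The second coordinate repeats the cycle [-5, 5, 1] with period 3; step 7 mod 3 = 1, giving 5.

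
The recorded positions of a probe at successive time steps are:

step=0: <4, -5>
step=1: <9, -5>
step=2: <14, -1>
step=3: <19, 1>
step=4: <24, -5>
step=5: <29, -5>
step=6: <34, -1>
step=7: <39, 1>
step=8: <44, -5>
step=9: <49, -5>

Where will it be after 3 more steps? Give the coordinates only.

<64, -5>

The first coordinate changes by +5 each step, so at step 12 it is 4 + 12·(5) = 64.
The second coordinate repeats the cycle [-5, -5, -1, 1] with period 4; step 12 mod 4 = 0, giving -5.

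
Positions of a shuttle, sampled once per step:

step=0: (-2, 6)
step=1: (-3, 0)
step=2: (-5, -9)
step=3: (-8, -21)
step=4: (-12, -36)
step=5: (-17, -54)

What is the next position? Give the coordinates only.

(-23, -75)

Taking differences between consecutive positions: (-1, -6), (-2, -9), (-3, -12), (-4, -15), (-5, -18). These grow by (-1, -3) each step.
step 6: (-17, -54) + (-6, -21) → (-23, -75)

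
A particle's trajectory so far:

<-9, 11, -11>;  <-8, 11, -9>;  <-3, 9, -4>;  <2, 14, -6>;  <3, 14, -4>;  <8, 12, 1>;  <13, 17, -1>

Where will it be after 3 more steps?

Differencing gives <+1, +0, +2>, <+5, -2, +5>, <+5, +5, -2>, <+1, +0, +2>, <+5, -2, +5>, <+5, +5, -2>. This is the pattern <+1, +0, +2>, <+5, -2, +5>, <+5, +5, -2> repeated.
step 7: apply <+1, +0, +2> → <14, 17, 1>
step 8: apply <+5, -2, +5> → <19, 15, 6>
step 9: apply <+5, +5, -2> → <24, 20, 4>

<24, 20, 4>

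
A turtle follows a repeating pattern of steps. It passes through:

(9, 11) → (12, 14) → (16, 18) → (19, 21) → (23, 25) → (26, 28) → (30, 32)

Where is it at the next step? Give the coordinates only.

(33, 35)

Differencing gives (+3, +3), (+4, +4), (+3, +3), (+4, +4), (+3, +3), (+4, +4). This is the pattern (+3, +3), (+4, +4) repeated.
step 7: apply (+3, +3) → (33, 35)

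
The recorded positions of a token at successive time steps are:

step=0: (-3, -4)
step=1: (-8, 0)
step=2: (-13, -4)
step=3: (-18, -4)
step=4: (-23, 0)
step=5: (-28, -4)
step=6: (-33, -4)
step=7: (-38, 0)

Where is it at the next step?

The first coordinate changes by -5 each step, so at step 8 it is -3 + 8·(-5) = -43.
The second coordinate repeats the cycle [-4, 0, -4] with period 3; step 8 mod 3 = 2, giving -4.

(-43, -4)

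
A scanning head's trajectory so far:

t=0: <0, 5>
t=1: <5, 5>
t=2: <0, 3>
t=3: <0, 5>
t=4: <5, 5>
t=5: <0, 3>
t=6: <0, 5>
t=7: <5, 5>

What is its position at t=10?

<5, 5>

The moves between consecutive positions are <+5, +0>, <-5, -2>, <+0, +2>, <+5, +0>, <-5, -2>, <+0, +2>, <+5, +0>; they repeat the 3-cycle [<+5, +0>, <-5, -2>, <+0, +2>].
step 8: apply <-5, -2> → <0, 3>
step 9: apply <+0, +2> → <0, 5>
step 10: apply <+5, +0> → <5, 5>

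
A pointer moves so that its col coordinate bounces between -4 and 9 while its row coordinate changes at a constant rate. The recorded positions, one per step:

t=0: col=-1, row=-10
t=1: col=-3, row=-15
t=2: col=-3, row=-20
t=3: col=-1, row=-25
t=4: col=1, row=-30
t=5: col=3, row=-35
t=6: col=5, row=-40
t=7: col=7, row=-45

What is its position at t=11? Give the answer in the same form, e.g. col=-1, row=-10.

The col coordinate travels 2 per step and bounces off the walls at -4 and 9.
  step 8: 7 → 9
  step 9: 9 → 7
  step 10: 7 → 5
  step 11: 5 → 3
The row coordinate changes by -5 each step: at step 11 it is -65.

col=3, row=-65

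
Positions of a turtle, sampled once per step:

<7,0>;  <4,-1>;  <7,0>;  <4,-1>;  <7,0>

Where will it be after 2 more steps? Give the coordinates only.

Consecutive displacements <-3,-1>, <+3,+1>, <-3,-1>, <+3,+1> scale by a factor of -1 each step.
step 5: <7,0> + <-3,-1> → <4,-1>
step 6: <4,-1> + <+3,+1> → <7,0>

<7,0>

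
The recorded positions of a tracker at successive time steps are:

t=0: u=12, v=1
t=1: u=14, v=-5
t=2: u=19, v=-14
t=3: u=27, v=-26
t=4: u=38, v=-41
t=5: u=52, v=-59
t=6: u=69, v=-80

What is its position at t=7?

Taking differences between consecutive positions: (+2, -6), (+5, -9), (+8, -12), (+11, -15), (+14, -18), (+17, -21). These grow by (+3, -3) each step.
step 7: u=69, v=-80 + (+20, -24) → u=89, v=-104

u=89, v=-104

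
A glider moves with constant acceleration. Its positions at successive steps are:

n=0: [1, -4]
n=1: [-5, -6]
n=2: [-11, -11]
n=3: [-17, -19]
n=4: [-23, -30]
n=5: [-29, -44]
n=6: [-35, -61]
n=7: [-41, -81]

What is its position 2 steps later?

First differences are [-6, -2], [-6, -5], [-6, -8], [-6, -11], [-6, -14], [-6, -17], [-6, -20]; their common second difference is [+0, -3] (constant acceleration).
step 8: [-41, -81] + [-6, -23] → [-47, -104]
step 9: [-47, -104] + [-6, -26] → [-53, -130]

[-53, -130]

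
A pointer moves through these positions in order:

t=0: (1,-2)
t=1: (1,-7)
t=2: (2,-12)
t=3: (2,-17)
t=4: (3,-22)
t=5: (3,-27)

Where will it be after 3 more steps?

The moves between consecutive positions are (+0,-5), (+1,-5), (+0,-5), (+1,-5), (+0,-5); they repeat the 2-cycle [(+0,-5), (+1,-5)].
step 6: apply (+1,-5) → (4,-32)
step 7: apply (+0,-5) → (4,-37)
step 8: apply (+1,-5) → (5,-42)

(5,-42)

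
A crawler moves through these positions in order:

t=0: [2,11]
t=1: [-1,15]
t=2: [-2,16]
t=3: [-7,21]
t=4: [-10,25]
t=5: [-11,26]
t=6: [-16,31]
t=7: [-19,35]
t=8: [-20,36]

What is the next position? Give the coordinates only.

Step-to-step displacements: [-3,+4], [-1,+1], [-5,+5], [-3,+4], [-1,+1], [-5,+5], [-3,+4], [-1,+1] — a repeating cycle of length 3.
step 9: apply [-5,+5] → [-25,41]

[-25,41]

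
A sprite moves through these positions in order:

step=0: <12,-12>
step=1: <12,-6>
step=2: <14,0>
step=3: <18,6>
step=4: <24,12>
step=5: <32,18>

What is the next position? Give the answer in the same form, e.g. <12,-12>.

<42,24>

Taking differences between consecutive positions: <+0,+6>, <+2,+6>, <+4,+6>, <+6,+6>, <+8,+6>. These grow by <+2,+0> each step.
step 6: <32,18> + <+10,+6> → <42,24>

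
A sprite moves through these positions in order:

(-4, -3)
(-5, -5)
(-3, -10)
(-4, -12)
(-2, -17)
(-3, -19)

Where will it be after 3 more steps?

(0, -31)

The moves between consecutive positions are (-1, -2), (+2, -5), (-1, -2), (+2, -5), (-1, -2); they repeat the 2-cycle [(-1, -2), (+2, -5)].
step 6: apply (+2, -5) → (-1, -24)
step 7: apply (-1, -2) → (-2, -26)
step 8: apply (+2, -5) → (0, -31)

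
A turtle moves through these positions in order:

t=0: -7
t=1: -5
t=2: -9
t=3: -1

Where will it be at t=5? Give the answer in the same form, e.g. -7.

15

Step-to-step displacements: +2, -4, +8; each is -2× the previous.
step 4: -1 − 16 → -17
step 5: -17 + 32 → 15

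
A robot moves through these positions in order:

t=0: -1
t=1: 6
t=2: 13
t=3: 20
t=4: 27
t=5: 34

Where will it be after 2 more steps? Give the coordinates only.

Constant displacement of +7 per step.
step 6: 34 + 7 → 41
step 7: 41 + 7 → 48

48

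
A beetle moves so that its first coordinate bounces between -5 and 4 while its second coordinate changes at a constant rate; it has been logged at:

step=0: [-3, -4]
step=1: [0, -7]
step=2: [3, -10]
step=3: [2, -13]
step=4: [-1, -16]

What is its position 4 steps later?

[3, -28]

The first coordinate travels 3 per step and bounces off the walls at -5 and 4.
  step 5: -1 → -4
  step 6: -4 → -3
  step 7: -3 → 0
  step 8: 0 → 3
The second coordinate changes by -3 each step: at step 8 it is -28.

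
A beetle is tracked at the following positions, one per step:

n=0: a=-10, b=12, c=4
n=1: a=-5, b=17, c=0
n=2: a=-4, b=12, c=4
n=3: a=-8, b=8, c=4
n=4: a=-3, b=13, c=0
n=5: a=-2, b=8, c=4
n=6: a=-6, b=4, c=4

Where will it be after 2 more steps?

a=0, b=4, c=4

Step-to-step displacements: (+5, +5, -4), (+1, -5, +4), (-4, -4, +0), (+5, +5, -4), (+1, -5, +4), (-4, -4, +0) — a repeating cycle of length 3.
step 7: apply (+5, +5, -4) → a=-1, b=9, c=0
step 8: apply (+1, -5, +4) → a=0, b=4, c=4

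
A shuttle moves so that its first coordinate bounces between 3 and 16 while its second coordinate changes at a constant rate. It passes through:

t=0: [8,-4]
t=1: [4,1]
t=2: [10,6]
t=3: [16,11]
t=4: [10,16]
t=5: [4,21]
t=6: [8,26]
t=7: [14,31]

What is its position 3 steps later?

The first coordinate reflects between 3 and 16, moving 6 per step.
  step 8: 14 → 12
  step 9: 12 → 6
  step 10: 6 → 6
The second coordinate changes by +5 each step: at step 10 it is 46.

[6,46]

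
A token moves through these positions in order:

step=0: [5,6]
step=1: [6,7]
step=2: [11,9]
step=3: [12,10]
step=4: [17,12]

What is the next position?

Step-to-step displacements: [+1,+1], [+5,+2], [+1,+1], [+5,+2] — a repeating cycle of length 2.
step 5: apply [+1,+1] → [18,13]

[18,13]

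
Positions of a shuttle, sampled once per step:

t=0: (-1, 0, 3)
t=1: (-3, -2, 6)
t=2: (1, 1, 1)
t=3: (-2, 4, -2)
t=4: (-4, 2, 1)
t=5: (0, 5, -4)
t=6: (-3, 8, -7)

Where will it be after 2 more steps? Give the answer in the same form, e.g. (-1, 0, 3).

Differencing gives (-2, -2, +3), (+4, +3, -5), (-3, +3, -3), (-2, -2, +3), (+4, +3, -5), (-3, +3, -3). This is the pattern (-2, -2, +3), (+4, +3, -5), (-3, +3, -3) repeated.
step 7: apply (-2, -2, +3) → (-5, 6, -4)
step 8: apply (+4, +3, -5) → (-1, 9, -9)

(-1, 9, -9)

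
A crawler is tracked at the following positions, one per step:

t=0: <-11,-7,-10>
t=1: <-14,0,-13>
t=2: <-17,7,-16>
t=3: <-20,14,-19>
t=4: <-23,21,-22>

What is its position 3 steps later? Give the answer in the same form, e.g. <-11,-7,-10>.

<-32,42,-31>

The position changes by <-3,+7,-3> every step.
step 5: <-23,21,-22> + <-3,+7,-3> → <-26,28,-25>
step 6: <-26,28,-25> + <-3,+7,-3> → <-29,35,-28>
step 7: <-29,35,-28> + <-3,+7,-3> → <-32,42,-31>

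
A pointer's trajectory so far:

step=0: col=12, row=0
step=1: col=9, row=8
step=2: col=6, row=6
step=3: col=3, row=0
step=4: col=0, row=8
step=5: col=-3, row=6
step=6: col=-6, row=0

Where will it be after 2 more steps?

col=-12, row=6

Col: linear, -3 per step → -12 at step 8.
Row: cycles through 0, 8, 6 every 3 steps. Step 8 lands at position 2 of the cycle → 6.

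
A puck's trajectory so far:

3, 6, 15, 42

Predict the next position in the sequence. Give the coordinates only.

123

The jumps are +3, +9, +27 — a geometric progression with ratio 3.
step 4: 42 + 81 → 123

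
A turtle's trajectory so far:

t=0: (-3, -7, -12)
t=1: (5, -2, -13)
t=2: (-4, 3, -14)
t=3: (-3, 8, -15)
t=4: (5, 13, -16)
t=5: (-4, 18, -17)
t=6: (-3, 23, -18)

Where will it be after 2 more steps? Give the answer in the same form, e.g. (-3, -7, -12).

(-4, 33, -20)

The first coordinate repeats the cycle [-3, 5, -4] with period 3; step 8 mod 3 = 2, giving -4.
The second coordinate changes by +5 each step, so at step 8 it is -7 + 8·(5) = 33.
The third coordinate changes by -1 each step, so at step 8 it is -12 + 8·(-1) = -20.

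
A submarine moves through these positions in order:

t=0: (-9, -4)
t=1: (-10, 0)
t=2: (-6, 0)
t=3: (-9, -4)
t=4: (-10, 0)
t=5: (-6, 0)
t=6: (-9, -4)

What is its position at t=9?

(-9, -4)

Differencing gives (-1, +4), (+4, +0), (-3, -4), (-1, +4), (+4, +0), (-3, -4). This is the pattern (-1, +4), (+4, +0), (-3, -4) repeated.
step 7: apply (-1, +4) → (-10, 0)
step 8: apply (+4, +0) → (-6, 0)
step 9: apply (-3, -4) → (-9, -4)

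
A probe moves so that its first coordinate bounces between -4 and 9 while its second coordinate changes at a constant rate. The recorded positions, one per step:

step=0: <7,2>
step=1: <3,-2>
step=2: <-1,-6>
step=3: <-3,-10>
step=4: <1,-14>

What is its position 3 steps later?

The first coordinate reflects between -4 and 9, moving 4 per step.
  step 5: 1 → 5
  step 6: 5 → 9
  step 7: 9 → 5
The second coordinate changes by -4 each step: at step 7 it is -26.

<5,-26>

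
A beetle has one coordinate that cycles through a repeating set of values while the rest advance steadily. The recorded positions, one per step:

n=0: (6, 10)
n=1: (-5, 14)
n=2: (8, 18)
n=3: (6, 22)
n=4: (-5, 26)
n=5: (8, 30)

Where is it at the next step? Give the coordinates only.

(6, 34)

First: cycles through 6, -5, 8 every 3 steps. Step 6 lands at position 0 of the cycle → 6.
Second: linear, +4 per step → 34 at step 6.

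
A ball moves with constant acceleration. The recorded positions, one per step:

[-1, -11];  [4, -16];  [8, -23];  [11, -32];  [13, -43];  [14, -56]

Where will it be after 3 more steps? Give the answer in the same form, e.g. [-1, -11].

Successive displacements: [+5, -5], [+4, -7], [+3, -9], [+2, -11], [+1, -13] — each changes by [-1, -2].
step 6: [14, -56] + [+0, -15] → [14, -71]
step 7: [14, -71] + [-1, -17] → [13, -88]
step 8: [13, -88] + [-2, -19] → [11, -107]

[11, -107]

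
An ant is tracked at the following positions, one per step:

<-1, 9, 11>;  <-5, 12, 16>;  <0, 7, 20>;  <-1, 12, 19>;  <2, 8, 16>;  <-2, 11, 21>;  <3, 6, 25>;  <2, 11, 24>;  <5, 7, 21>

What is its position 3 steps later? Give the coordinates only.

<5, 10, 29>

Step-to-step displacements: <-4, +3, +5>, <+5, -5, +4>, <-1, +5, -1>, <+3, -4, -3>, <-4, +3, +5>, <+5, -5, +4>, <-1, +5, -1>, <+3, -4, -3> — a repeating cycle of length 4.
step 9: apply <-4, +3, +5> → <1, 10, 26>
step 10: apply <+5, -5, +4> → <6, 5, 30>
step 11: apply <-1, +5, -1> → <5, 10, 29>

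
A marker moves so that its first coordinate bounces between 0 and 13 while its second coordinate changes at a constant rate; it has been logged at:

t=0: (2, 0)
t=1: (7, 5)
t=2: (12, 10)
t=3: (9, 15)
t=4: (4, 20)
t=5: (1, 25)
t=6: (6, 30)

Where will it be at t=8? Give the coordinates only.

The first coordinate travels 5 per step and bounces off the walls at 0 and 13.
  step 7: 6 → 11
  step 8: 11 → 10
The second coordinate changes by +5 each step: at step 8 it is 40.

(10, 40)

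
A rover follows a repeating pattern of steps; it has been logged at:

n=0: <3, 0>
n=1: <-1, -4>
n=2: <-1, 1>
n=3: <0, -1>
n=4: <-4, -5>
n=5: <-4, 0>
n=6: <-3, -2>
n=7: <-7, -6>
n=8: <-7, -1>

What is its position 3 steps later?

Step-to-step displacements: <-4, -4>, <+0, +5>, <+1, -2>, <-4, -4>, <+0, +5>, <+1, -2>, <-4, -4>, <+0, +5> — a repeating cycle of length 3.
step 9: apply <+1, -2> → <-6, -3>
step 10: apply <-4, -4> → <-10, -7>
step 11: apply <+0, +5> → <-10, -2>

<-10, -2>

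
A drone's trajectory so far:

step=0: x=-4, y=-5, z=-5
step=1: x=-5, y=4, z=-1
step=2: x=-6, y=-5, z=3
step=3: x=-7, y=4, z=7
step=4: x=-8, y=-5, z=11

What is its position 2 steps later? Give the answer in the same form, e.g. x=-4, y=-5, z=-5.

X: linear, -1 per step → -10 at step 6.
Y: cycles through -5, 4 every 2 steps. Step 6 lands at position 0 of the cycle → -5.
Z: linear, +4 per step → 19 at step 6.

x=-10, y=-5, z=19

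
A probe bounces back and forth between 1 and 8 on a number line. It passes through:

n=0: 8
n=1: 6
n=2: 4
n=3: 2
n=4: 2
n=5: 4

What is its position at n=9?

4

The value travels 2 per step and bounces off the walls at 1 and 8.
  step 6: 4 → 6
  step 7: 6 → 8
  step 8: 8 → 6
  step 9: 6 → 4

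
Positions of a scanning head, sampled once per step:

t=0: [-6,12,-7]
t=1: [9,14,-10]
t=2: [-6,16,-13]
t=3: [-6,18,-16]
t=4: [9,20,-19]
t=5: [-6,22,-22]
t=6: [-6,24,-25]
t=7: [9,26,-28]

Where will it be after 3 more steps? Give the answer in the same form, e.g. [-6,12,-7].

[9,32,-37]

First: cycles through -6, 9, -6 every 3 steps. Step 10 lands at position 1 of the cycle → 9.
Second: linear, +2 per step → 32 at step 10.
Third: linear, -3 per step → -37 at step 10.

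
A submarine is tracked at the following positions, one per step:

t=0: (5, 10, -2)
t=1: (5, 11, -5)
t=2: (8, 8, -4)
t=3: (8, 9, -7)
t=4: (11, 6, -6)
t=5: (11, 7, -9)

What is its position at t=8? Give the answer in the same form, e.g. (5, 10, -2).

The moves between consecutive positions are (+0, +1, -3), (+3, -3, +1), (+0, +1, -3), (+3, -3, +1), (+0, +1, -3); they repeat the 2-cycle [(+0, +1, -3), (+3, -3, +1)].
step 6: apply (+3, -3, +1) → (14, 4, -8)
step 7: apply (+0, +1, -3) → (14, 5, -11)
step 8: apply (+3, -3, +1) → (17, 2, -10)

(17, 2, -10)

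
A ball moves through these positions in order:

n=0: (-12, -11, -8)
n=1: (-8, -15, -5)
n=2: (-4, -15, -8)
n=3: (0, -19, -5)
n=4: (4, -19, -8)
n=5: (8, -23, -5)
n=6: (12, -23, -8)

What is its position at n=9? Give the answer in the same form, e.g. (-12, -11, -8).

Step-to-step displacements: (+4, -4, +3), (+4, +0, -3), (+4, -4, +3), (+4, +0, -3), (+4, -4, +3), (+4, +0, -3) — a repeating cycle of length 2.
step 7: apply (+4, -4, +3) → (16, -27, -5)
step 8: apply (+4, +0, -3) → (20, -27, -8)
step 9: apply (+4, -4, +3) → (24, -31, -5)

(24, -31, -5)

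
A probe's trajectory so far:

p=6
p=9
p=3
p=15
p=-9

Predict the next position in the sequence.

The jumps are +3, -6, +12, -24 — a geometric progression with ratio -2.
step 5: -9 + 48 → p=39

p=39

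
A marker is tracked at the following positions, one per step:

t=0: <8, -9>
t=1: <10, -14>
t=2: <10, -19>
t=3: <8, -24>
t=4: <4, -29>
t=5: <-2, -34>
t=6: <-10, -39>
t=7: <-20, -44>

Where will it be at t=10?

<-62, -59>

Taking differences between consecutive positions: <+2, -5>, <+0, -5>, <-2, -5>, <-4, -5>, <-6, -5>, <-8, -5>, <-10, -5>. These grow by <-2, +0> each step.
step 8: <-20, -44> + <-12, -5> → <-32, -49>
step 9: <-32, -49> + <-14, -5> → <-46, -54>
step 10: <-46, -54> + <-16, -5> → <-62, -59>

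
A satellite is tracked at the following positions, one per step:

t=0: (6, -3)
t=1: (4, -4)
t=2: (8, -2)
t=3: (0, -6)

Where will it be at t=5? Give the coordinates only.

Step-to-step displacements: (-2, -1), (+4, +2), (-8, -4); each is -2× the previous.
step 4: (0, -6) + (+16, +8) → (16, 2)
step 5: (16, 2) + (-32, -16) → (-16, -14)

(-16, -14)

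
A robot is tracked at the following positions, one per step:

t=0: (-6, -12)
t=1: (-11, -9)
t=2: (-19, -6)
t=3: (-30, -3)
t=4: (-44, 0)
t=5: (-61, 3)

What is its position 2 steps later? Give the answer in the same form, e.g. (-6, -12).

(-104, 9)

Taking differences between consecutive positions: (-5, +3), (-8, +3), (-11, +3), (-14, +3), (-17, +3). These grow by (-3, +0) each step.
step 6: (-61, 3) + (-20, +3) → (-81, 6)
step 7: (-81, 6) + (-23, +3) → (-104, 9)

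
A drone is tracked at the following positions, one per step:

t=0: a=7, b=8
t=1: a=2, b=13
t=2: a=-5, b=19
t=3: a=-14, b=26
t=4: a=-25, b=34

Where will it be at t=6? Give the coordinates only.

Successive displacements: (-5, +5), (-7, +6), (-9, +7), (-11, +8) — each changes by (-2, +1).
step 5: a=-25, b=34 + (-13, +9) → a=-38, b=43
step 6: a=-38, b=43 + (-15, +10) → a=-53, b=53

a=-53, b=53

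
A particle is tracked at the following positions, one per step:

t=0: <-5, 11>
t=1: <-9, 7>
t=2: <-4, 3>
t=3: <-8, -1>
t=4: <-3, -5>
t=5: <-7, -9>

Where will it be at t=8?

<-1, -21>

Differencing gives <-4, -4>, <+5, -4>, <-4, -4>, <+5, -4>, <-4, -4>. This is the pattern <-4, -4>, <+5, -4> repeated.
step 6: apply <+5, -4> → <-2, -13>
step 7: apply <-4, -4> → <-6, -17>
step 8: apply <+5, -4> → <-1, -21>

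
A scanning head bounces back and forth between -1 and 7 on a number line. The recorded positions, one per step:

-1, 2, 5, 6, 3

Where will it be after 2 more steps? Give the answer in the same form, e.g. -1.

1

The value reflects between -1 and 7, moving 3 per step.
  step 5: 3 → 0
  step 6: 0 → 1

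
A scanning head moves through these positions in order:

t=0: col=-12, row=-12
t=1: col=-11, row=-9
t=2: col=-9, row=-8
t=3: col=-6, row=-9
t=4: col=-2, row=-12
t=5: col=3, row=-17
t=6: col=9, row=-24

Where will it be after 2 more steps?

col=24, row=-44

Taking differences between consecutive positions: (+1, +3), (+2, +1), (+3, -1), (+4, -3), (+5, -5), (+6, -7). These grow by (+1, -2) each step.
step 7: col=9, row=-24 + (+7, -9) → col=16, row=-33
step 8: col=16, row=-33 + (+8, -11) → col=24, row=-44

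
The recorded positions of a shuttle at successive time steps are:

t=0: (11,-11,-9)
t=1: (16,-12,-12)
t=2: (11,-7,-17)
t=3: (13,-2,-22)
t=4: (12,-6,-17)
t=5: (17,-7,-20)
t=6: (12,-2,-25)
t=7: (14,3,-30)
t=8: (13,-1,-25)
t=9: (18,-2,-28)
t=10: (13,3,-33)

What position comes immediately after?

(15,8,-38)

The moves between consecutive positions are (+5,-1,-3), (-5,+5,-5), (+2,+5,-5), (-1,-4,+5), (+5,-1,-3), (-5,+5,-5), (+2,+5,-5), (-1,-4,+5), (+5,-1,-3), (-5,+5,-5); they repeat the 4-cycle [(+5,-1,-3), (-5,+5,-5), (+2,+5,-5), (-1,-4,+5)].
step 11: apply (+2,+5,-5) → (15,8,-38)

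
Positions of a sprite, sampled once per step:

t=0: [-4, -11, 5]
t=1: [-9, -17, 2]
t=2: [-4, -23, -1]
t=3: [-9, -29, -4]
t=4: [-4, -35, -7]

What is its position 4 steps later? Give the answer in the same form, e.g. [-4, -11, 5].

First: cycles through -4, -9 every 2 steps. Step 8 lands at position 0 of the cycle → -4.
Second: linear, -6 per step → -59 at step 8.
Third: linear, -3 per step → -19 at step 8.

[-4, -59, -19]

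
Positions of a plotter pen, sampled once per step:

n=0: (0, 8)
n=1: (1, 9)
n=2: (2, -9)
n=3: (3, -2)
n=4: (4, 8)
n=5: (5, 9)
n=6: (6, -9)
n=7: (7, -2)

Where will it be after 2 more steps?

(9, 9)

The first coordinate changes by +1 each step, so at step 9 it is 0 + 9·(1) = 9.
The second coordinate repeats the cycle [8, 9, -9, -2] with period 4; step 9 mod 4 = 1, giving 9.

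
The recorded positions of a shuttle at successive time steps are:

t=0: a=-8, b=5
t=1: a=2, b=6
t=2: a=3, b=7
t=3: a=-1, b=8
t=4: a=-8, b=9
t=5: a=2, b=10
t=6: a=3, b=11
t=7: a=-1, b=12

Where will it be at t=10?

A: cycles through -8, 2, 3, -1 every 4 steps. Step 10 lands at position 2 of the cycle → 3.
B: linear, +1 per step → 15 at step 10.

a=3, b=15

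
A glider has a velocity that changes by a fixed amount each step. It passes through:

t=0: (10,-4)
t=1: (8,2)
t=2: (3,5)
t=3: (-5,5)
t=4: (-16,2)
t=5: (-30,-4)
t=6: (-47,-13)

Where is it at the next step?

(-67,-25)

Successive displacements: (-2,+6), (-5,+3), (-8,+0), (-11,-3), (-14,-6), (-17,-9) — each changes by (-3,-3).
step 7: (-47,-13) + (-20,-12) → (-67,-25)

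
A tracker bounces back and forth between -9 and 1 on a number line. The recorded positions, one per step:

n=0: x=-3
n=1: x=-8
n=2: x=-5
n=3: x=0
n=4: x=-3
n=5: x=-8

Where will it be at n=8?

The value travels 5 per step and bounces off the walls at -9 and 1.
  step 6: -8 → -5
  step 7: -5 → 0
  step 8: 0 → -3

x=-3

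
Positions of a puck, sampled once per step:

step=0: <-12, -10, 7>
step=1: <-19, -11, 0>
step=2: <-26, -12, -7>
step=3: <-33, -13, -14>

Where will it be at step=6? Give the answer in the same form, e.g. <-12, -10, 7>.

The position changes by <-7, -1, -7> every step.
step 4: <-33, -13, -14> + <-7, -1, -7> → <-40, -14, -21>
step 5: <-40, -14, -21> + <-7, -1, -7> → <-47, -15, -28>
step 6: <-47, -15, -28> + <-7, -1, -7> → <-54, -16, -35>

<-54, -16, -35>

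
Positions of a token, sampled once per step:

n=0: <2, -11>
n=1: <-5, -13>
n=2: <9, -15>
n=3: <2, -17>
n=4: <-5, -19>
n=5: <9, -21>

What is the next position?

<2, -23>

The first coordinate repeats the cycle [2, -5, 9] with period 3; step 6 mod 3 = 0, giving 2.
The second coordinate changes by -2 each step, so at step 6 it is -11 + 6·(-2) = -23.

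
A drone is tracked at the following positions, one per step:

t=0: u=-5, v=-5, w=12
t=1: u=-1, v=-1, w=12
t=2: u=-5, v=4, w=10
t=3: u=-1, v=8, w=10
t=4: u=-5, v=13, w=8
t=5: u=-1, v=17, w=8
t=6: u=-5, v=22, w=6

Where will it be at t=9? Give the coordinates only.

u=-1, v=35, w=4

The moves between consecutive positions are (+4, +4, +0), (-4, +5, -2), (+4, +4, +0), (-4, +5, -2), (+4, +4, +0), (-4, +5, -2); they repeat the 2-cycle [(+4, +4, +0), (-4, +5, -2)].
step 7: apply (+4, +4, +0) → u=-1, v=26, w=6
step 8: apply (-4, +5, -2) → u=-5, v=31, w=4
step 9: apply (+4, +4, +0) → u=-1, v=35, w=4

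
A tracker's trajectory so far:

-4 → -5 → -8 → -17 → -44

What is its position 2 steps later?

-368

Consecutive displacements -1, -3, -9, -27 scale by a factor of 3 each step.
step 5: -44 − 81 → -125
step 6: -125 − 243 → -368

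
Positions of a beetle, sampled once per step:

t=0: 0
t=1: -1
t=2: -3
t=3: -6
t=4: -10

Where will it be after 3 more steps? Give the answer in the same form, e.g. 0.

-28

First differences are -1, -2, -3, -4; their common second difference is -1 (constant acceleration).
step 5: -10 − 5 → -15
step 6: -15 − 6 → -21
step 7: -21 − 7 → -28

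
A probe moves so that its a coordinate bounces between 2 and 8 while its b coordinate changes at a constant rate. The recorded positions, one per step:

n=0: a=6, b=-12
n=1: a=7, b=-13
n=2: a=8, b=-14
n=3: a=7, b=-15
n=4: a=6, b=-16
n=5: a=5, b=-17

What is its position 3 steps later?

a=2, b=-20

The a coordinate travels 1 per step and bounces off the walls at 2 and 8.
  step 6: 5 → 4
  step 7: 4 → 3
  step 8: 3 → 2
The b coordinate changes by -1 each step: at step 8 it is -20.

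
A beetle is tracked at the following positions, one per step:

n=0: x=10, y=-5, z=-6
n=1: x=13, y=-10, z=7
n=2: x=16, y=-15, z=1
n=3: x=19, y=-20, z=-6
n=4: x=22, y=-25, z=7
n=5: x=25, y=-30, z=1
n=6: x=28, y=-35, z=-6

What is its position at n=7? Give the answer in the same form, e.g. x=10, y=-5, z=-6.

x=31, y=-40, z=7

X: linear, +3 per step → 31 at step 7.
Y: linear, -5 per step → -40 at step 7.
Z: cycles through -6, 7, 1 every 3 steps. Step 7 lands at position 1 of the cycle → 7.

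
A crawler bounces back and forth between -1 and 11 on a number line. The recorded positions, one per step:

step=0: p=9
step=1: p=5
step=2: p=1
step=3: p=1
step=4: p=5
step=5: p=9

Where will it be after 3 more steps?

The value reflects between -1 and 11, moving 4 per step.
  step 6: 9 → 9
  step 7: 9 → 5
  step 8: 5 → 1

p=1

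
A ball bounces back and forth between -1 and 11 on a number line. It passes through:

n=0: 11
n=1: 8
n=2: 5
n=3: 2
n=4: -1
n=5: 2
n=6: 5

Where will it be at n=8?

The value travels 3 per step and bounces off the walls at -1 and 11.
  step 7: 5 → 8
  step 8: 8 → 11

11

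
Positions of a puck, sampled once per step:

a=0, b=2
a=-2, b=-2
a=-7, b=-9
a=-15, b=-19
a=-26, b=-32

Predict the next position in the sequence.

Taking differences between consecutive positions: (-2,-4), (-5,-7), (-8,-10), (-11,-13). These grow by (-3,-3) each step.
step 5: a=-26, b=-32 + (-14,-16) → a=-40, b=-48

a=-40, b=-48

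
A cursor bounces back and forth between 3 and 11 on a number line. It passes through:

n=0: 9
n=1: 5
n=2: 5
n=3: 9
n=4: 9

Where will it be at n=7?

9

The value travels 4 per step and bounces off the walls at 3 and 11.
  step 5: 9 → 5
  step 6: 5 → 5
  step 7: 5 → 9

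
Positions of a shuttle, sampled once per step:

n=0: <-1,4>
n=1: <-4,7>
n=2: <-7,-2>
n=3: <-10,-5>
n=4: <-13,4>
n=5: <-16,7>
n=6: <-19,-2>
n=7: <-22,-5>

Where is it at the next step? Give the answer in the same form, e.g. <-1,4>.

<-25,4>

First: linear, -3 per step → -25 at step 8.
Second: cycles through 4, 7, -2, -5 every 4 steps. Step 8 lands at position 0 of the cycle → 4.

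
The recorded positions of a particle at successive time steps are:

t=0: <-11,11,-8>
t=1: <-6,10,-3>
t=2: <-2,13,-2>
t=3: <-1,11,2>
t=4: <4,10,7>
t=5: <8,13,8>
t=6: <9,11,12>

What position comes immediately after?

The moves between consecutive positions are <+5,-1,+5>, <+4,+3,+1>, <+1,-2,+4>, <+5,-1,+5>, <+4,+3,+1>, <+1,-2,+4>; they repeat the 3-cycle [<+5,-1,+5>, <+4,+3,+1>, <+1,-2,+4>].
step 7: apply <+5,-1,+5> → <14,10,17>

<14,10,17>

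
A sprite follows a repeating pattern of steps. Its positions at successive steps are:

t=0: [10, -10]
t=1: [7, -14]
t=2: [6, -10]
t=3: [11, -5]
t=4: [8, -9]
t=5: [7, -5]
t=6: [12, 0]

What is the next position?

[9, -4]

Differencing gives [-3, -4], [-1, +4], [+5, +5], [-3, -4], [-1, +4], [+5, +5]. This is the pattern [-3, -4], [-1, +4], [+5, +5] repeated.
step 7: apply [-3, -4] → [9, -4]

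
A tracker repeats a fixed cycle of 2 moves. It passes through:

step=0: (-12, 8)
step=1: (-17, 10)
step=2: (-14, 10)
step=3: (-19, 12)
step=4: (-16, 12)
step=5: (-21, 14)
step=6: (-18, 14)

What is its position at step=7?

Differencing gives (-5, +2), (+3, +0), (-5, +2), (+3, +0), (-5, +2), (+3, +0). This is the pattern (-5, +2), (+3, +0) repeated.
step 7: apply (-5, +2) → (-23, 16)

(-23, 16)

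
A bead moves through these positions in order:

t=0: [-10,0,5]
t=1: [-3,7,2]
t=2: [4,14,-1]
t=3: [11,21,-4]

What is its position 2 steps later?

The position changes by [+7,+7,-3] every step.
step 4: [11,21,-4] + [+7,+7,-3] → [18,28,-7]
step 5: [18,28,-7] + [+7,+7,-3] → [25,35,-10]

[25,35,-10]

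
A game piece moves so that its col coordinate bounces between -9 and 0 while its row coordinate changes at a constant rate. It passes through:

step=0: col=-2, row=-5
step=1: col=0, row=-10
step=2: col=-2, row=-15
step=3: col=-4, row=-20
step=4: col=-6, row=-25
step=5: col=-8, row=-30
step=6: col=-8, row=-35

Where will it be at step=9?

col=-2, row=-50

The col coordinate reflects between -9 and 0, moving 2 per step.
  step 7: -8 → -6
  step 8: -6 → -4
  step 9: -4 → -2
The row coordinate changes by -5 each step: at step 9 it is -50.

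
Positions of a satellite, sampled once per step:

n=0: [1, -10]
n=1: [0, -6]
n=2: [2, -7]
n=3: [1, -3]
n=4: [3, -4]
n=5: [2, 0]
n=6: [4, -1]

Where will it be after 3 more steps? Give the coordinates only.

[4, 6]

Differencing gives [-1, +4], [+2, -1], [-1, +4], [+2, -1], [-1, +4], [+2, -1]. This is the pattern [-1, +4], [+2, -1] repeated.
step 7: apply [-1, +4] → [3, 3]
step 8: apply [+2, -1] → [5, 2]
step 9: apply [-1, +4] → [4, 6]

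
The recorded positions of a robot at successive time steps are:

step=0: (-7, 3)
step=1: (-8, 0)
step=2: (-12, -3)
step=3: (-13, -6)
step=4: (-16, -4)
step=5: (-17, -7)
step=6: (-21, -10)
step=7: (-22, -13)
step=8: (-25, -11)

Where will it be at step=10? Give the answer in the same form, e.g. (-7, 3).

Differencing gives (-1, -3), (-4, -3), (-1, -3), (-3, +2), (-1, -3), (-4, -3), (-1, -3), (-3, +2). This is the pattern (-1, -3), (-4, -3), (-1, -3), (-3, +2) repeated.
step 9: apply (-1, -3) → (-26, -14)
step 10: apply (-4, -3) → (-30, -17)

(-30, -17)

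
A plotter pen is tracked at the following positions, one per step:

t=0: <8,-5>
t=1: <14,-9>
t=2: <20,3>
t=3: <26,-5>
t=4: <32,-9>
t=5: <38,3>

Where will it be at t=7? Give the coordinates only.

<50,-9>

First: linear, +6 per step → 50 at step 7.
Second: cycles through -5, -9, 3 every 3 steps. Step 7 lands at position 1 of the cycle → -9.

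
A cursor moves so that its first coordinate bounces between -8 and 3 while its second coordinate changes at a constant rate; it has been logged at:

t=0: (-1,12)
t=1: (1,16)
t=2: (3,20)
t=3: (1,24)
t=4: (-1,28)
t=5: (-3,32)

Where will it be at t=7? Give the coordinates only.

(-7,40)

The first coordinate reflects between -8 and 3, moving 2 per step.
  step 6: -3 → -5
  step 7: -5 → -7
The second coordinate changes by +4 each step: at step 7 it is 40.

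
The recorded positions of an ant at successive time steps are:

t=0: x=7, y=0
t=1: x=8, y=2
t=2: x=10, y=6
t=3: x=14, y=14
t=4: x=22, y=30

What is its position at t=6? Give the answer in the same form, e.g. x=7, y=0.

x=70, y=126

Consecutive displacements (+1, +2), (+2, +4), (+4, +8), (+8, +16) scale by a factor of 2 each step.
step 5: x=22, y=30 + (+16, +32) → x=38, y=62
step 6: x=38, y=62 + (+32, +64) → x=70, y=126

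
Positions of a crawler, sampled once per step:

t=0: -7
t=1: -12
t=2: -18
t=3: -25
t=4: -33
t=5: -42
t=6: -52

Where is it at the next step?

-63

First differences are -5, -6, -7, -8, -9, -10; their common second difference is -1 (constant acceleration).
step 7: -52 − 11 → -63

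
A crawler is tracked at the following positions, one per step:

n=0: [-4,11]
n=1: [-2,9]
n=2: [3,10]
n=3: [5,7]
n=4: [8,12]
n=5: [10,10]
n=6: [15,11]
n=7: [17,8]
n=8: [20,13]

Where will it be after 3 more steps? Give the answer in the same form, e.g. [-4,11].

The moves between consecutive positions are [+2,-2], [+5,+1], [+2,-3], [+3,+5], [+2,-2], [+5,+1], [+2,-3], [+3,+5]; they repeat the 4-cycle [[+2,-2], [+5,+1], [+2,-3], [+3,+5]].
step 9: apply [+2,-2] → [22,11]
step 10: apply [+5,+1] → [27,12]
step 11: apply [+2,-3] → [29,9]

[29,9]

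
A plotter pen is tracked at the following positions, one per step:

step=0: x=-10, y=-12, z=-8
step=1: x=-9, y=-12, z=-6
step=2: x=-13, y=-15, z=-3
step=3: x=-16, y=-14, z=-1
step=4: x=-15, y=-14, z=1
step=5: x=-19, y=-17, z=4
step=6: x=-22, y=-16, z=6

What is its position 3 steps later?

Step-to-step displacements: (+1,+0,+2), (-4,-3,+3), (-3,+1,+2), (+1,+0,+2), (-4,-3,+3), (-3,+1,+2) — a repeating cycle of length 3.
step 7: apply (+1,+0,+2) → x=-21, y=-16, z=8
step 8: apply (-4,-3,+3) → x=-25, y=-19, z=11
step 9: apply (-3,+1,+2) → x=-28, y=-18, z=13

x=-28, y=-18, z=13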